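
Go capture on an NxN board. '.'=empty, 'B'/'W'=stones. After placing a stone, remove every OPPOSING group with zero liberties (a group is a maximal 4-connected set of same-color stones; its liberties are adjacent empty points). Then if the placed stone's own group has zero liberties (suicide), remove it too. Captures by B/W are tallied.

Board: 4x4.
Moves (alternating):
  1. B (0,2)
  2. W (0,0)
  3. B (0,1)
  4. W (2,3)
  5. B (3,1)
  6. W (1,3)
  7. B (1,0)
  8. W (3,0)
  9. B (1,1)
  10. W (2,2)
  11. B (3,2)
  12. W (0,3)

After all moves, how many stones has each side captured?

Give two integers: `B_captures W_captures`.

Move 1: B@(0,2) -> caps B=0 W=0
Move 2: W@(0,0) -> caps B=0 W=0
Move 3: B@(0,1) -> caps B=0 W=0
Move 4: W@(2,3) -> caps B=0 W=0
Move 5: B@(3,1) -> caps B=0 W=0
Move 6: W@(1,3) -> caps B=0 W=0
Move 7: B@(1,0) -> caps B=1 W=0
Move 8: W@(3,0) -> caps B=1 W=0
Move 9: B@(1,1) -> caps B=1 W=0
Move 10: W@(2,2) -> caps B=1 W=0
Move 11: B@(3,2) -> caps B=1 W=0
Move 12: W@(0,3) -> caps B=1 W=0

Answer: 1 0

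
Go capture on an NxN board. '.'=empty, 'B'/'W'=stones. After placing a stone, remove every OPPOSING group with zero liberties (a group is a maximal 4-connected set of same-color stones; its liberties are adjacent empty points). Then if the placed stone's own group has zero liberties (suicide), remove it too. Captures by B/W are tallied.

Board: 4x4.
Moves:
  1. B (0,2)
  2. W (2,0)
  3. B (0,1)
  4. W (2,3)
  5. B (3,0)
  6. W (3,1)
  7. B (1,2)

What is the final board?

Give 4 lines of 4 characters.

Answer: .BB.
..B.
W..W
.W..

Derivation:
Move 1: B@(0,2) -> caps B=0 W=0
Move 2: W@(2,0) -> caps B=0 W=0
Move 3: B@(0,1) -> caps B=0 W=0
Move 4: W@(2,3) -> caps B=0 W=0
Move 5: B@(3,0) -> caps B=0 W=0
Move 6: W@(3,1) -> caps B=0 W=1
Move 7: B@(1,2) -> caps B=0 W=1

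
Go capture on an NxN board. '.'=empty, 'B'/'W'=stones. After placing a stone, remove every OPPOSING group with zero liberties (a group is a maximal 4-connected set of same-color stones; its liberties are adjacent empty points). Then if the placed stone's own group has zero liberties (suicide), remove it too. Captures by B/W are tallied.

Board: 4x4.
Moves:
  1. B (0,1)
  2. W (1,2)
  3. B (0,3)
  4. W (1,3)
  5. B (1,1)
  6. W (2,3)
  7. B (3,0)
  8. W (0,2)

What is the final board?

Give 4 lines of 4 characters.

Move 1: B@(0,1) -> caps B=0 W=0
Move 2: W@(1,2) -> caps B=0 W=0
Move 3: B@(0,3) -> caps B=0 W=0
Move 4: W@(1,3) -> caps B=0 W=0
Move 5: B@(1,1) -> caps B=0 W=0
Move 6: W@(2,3) -> caps B=0 W=0
Move 7: B@(3,0) -> caps B=0 W=0
Move 8: W@(0,2) -> caps B=0 W=1

Answer: .BW.
.BWW
...W
B...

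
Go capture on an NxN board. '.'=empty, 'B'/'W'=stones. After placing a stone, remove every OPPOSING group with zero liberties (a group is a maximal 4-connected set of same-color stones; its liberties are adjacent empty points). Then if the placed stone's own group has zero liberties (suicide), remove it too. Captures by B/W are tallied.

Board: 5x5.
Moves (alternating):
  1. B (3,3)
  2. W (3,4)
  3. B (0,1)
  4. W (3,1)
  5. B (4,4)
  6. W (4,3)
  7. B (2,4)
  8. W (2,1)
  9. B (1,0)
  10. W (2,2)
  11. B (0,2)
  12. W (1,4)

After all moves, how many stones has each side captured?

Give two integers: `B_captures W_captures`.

Move 1: B@(3,3) -> caps B=0 W=0
Move 2: W@(3,4) -> caps B=0 W=0
Move 3: B@(0,1) -> caps B=0 W=0
Move 4: W@(3,1) -> caps B=0 W=0
Move 5: B@(4,4) -> caps B=0 W=0
Move 6: W@(4,3) -> caps B=0 W=1
Move 7: B@(2,4) -> caps B=0 W=1
Move 8: W@(2,1) -> caps B=0 W=1
Move 9: B@(1,0) -> caps B=0 W=1
Move 10: W@(2,2) -> caps B=0 W=1
Move 11: B@(0,2) -> caps B=0 W=1
Move 12: W@(1,4) -> caps B=0 W=1

Answer: 0 1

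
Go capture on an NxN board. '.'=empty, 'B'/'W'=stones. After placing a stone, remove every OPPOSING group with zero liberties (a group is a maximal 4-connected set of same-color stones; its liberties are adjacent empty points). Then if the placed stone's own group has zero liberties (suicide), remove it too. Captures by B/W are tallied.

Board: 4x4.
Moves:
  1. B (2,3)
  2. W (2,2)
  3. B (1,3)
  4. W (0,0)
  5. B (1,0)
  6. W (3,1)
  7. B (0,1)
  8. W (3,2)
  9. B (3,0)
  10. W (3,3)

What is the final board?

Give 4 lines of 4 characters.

Answer: .B..
B..B
..WB
BWWW

Derivation:
Move 1: B@(2,3) -> caps B=0 W=0
Move 2: W@(2,2) -> caps B=0 W=0
Move 3: B@(1,3) -> caps B=0 W=0
Move 4: W@(0,0) -> caps B=0 W=0
Move 5: B@(1,0) -> caps B=0 W=0
Move 6: W@(3,1) -> caps B=0 W=0
Move 7: B@(0,1) -> caps B=1 W=0
Move 8: W@(3,2) -> caps B=1 W=0
Move 9: B@(3,0) -> caps B=1 W=0
Move 10: W@(3,3) -> caps B=1 W=0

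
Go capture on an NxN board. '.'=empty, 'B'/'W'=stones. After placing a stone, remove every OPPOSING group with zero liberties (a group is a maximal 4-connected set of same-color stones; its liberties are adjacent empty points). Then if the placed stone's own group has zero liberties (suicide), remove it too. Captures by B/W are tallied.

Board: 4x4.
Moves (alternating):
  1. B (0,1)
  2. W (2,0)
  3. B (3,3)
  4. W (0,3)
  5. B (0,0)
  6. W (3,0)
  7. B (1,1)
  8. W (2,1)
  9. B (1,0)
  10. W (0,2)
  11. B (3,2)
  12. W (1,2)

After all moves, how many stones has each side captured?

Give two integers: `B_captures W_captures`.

Move 1: B@(0,1) -> caps B=0 W=0
Move 2: W@(2,0) -> caps B=0 W=0
Move 3: B@(3,3) -> caps B=0 W=0
Move 4: W@(0,3) -> caps B=0 W=0
Move 5: B@(0,0) -> caps B=0 W=0
Move 6: W@(3,0) -> caps B=0 W=0
Move 7: B@(1,1) -> caps B=0 W=0
Move 8: W@(2,1) -> caps B=0 W=0
Move 9: B@(1,0) -> caps B=0 W=0
Move 10: W@(0,2) -> caps B=0 W=0
Move 11: B@(3,2) -> caps B=0 W=0
Move 12: W@(1,2) -> caps B=0 W=4

Answer: 0 4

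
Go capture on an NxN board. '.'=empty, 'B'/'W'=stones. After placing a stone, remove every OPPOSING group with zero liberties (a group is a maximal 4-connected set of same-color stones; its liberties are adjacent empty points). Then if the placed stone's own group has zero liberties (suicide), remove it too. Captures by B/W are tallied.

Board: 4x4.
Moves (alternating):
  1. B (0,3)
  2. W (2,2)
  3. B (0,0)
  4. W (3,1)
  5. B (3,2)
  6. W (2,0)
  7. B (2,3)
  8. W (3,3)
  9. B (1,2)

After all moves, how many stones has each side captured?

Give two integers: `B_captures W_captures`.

Move 1: B@(0,3) -> caps B=0 W=0
Move 2: W@(2,2) -> caps B=0 W=0
Move 3: B@(0,0) -> caps B=0 W=0
Move 4: W@(3,1) -> caps B=0 W=0
Move 5: B@(3,2) -> caps B=0 W=0
Move 6: W@(2,0) -> caps B=0 W=0
Move 7: B@(2,3) -> caps B=0 W=0
Move 8: W@(3,3) -> caps B=0 W=1
Move 9: B@(1,2) -> caps B=0 W=1

Answer: 0 1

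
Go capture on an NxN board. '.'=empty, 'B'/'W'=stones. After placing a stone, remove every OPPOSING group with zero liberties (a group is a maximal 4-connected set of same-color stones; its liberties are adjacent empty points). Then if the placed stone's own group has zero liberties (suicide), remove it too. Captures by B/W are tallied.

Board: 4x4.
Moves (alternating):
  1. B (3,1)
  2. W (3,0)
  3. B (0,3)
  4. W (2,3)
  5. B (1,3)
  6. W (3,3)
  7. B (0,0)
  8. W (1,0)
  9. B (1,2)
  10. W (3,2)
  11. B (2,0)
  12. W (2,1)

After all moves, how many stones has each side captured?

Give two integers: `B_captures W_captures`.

Move 1: B@(3,1) -> caps B=0 W=0
Move 2: W@(3,0) -> caps B=0 W=0
Move 3: B@(0,3) -> caps B=0 W=0
Move 4: W@(2,3) -> caps B=0 W=0
Move 5: B@(1,3) -> caps B=0 W=0
Move 6: W@(3,3) -> caps B=0 W=0
Move 7: B@(0,0) -> caps B=0 W=0
Move 8: W@(1,0) -> caps B=0 W=0
Move 9: B@(1,2) -> caps B=0 W=0
Move 10: W@(3,2) -> caps B=0 W=0
Move 11: B@(2,0) -> caps B=1 W=0
Move 12: W@(2,1) -> caps B=1 W=0

Answer: 1 0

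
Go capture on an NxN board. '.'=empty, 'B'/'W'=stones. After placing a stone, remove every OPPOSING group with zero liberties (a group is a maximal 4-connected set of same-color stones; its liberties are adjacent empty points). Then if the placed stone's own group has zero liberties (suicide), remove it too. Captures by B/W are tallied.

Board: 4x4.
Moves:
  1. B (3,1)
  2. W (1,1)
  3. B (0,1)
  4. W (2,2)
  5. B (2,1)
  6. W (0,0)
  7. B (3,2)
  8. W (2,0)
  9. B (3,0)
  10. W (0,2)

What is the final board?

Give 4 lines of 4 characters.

Move 1: B@(3,1) -> caps B=0 W=0
Move 2: W@(1,1) -> caps B=0 W=0
Move 3: B@(0,1) -> caps B=0 W=0
Move 4: W@(2,2) -> caps B=0 W=0
Move 5: B@(2,1) -> caps B=0 W=0
Move 6: W@(0,0) -> caps B=0 W=0
Move 7: B@(3,2) -> caps B=0 W=0
Move 8: W@(2,0) -> caps B=0 W=0
Move 9: B@(3,0) -> caps B=0 W=0
Move 10: W@(0,2) -> caps B=0 W=1

Answer: W.W.
.W..
WBW.
BBB.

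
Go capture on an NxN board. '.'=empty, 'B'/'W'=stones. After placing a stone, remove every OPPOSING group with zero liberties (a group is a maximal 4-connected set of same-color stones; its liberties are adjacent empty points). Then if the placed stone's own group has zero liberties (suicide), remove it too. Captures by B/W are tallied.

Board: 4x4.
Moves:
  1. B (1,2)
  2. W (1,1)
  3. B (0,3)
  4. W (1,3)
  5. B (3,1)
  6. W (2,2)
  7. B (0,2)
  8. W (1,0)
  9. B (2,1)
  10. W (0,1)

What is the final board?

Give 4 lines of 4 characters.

Move 1: B@(1,2) -> caps B=0 W=0
Move 2: W@(1,1) -> caps B=0 W=0
Move 3: B@(0,3) -> caps B=0 W=0
Move 4: W@(1,3) -> caps B=0 W=0
Move 5: B@(3,1) -> caps B=0 W=0
Move 6: W@(2,2) -> caps B=0 W=0
Move 7: B@(0,2) -> caps B=0 W=0
Move 8: W@(1,0) -> caps B=0 W=0
Move 9: B@(2,1) -> caps B=0 W=0
Move 10: W@(0,1) -> caps B=0 W=3

Answer: .W..
WW.W
.BW.
.B..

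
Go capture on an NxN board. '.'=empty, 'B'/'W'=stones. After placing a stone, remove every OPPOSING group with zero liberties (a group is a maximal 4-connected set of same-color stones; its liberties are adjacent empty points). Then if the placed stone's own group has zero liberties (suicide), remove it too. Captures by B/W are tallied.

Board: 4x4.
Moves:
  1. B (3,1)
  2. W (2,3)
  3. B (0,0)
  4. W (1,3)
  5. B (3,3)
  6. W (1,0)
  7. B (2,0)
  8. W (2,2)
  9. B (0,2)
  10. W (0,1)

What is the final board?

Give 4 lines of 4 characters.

Move 1: B@(3,1) -> caps B=0 W=0
Move 2: W@(2,3) -> caps B=0 W=0
Move 3: B@(0,0) -> caps B=0 W=0
Move 4: W@(1,3) -> caps B=0 W=0
Move 5: B@(3,3) -> caps B=0 W=0
Move 6: W@(1,0) -> caps B=0 W=0
Move 7: B@(2,0) -> caps B=0 W=0
Move 8: W@(2,2) -> caps B=0 W=0
Move 9: B@(0,2) -> caps B=0 W=0
Move 10: W@(0,1) -> caps B=0 W=1

Answer: .WB.
W..W
B.WW
.B.B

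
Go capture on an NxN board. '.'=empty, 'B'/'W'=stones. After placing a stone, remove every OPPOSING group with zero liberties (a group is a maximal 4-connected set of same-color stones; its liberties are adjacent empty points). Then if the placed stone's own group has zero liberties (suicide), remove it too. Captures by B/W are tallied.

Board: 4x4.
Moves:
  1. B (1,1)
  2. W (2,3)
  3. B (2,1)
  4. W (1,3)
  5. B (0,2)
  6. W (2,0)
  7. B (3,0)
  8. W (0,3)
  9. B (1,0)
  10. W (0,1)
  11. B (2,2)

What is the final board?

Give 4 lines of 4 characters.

Answer: .WBW
BB.W
.BBW
B...

Derivation:
Move 1: B@(1,1) -> caps B=0 W=0
Move 2: W@(2,3) -> caps B=0 W=0
Move 3: B@(2,1) -> caps B=0 W=0
Move 4: W@(1,3) -> caps B=0 W=0
Move 5: B@(0,2) -> caps B=0 W=0
Move 6: W@(2,0) -> caps B=0 W=0
Move 7: B@(3,0) -> caps B=0 W=0
Move 8: W@(0,3) -> caps B=0 W=0
Move 9: B@(1,0) -> caps B=1 W=0
Move 10: W@(0,1) -> caps B=1 W=0
Move 11: B@(2,2) -> caps B=1 W=0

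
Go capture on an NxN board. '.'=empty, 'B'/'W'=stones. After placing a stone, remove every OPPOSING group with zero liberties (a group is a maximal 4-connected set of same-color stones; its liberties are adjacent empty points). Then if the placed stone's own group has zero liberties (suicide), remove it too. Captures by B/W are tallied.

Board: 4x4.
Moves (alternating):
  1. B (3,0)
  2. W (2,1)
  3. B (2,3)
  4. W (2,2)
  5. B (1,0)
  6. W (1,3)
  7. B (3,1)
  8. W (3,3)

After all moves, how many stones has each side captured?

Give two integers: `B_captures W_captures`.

Move 1: B@(3,0) -> caps B=0 W=0
Move 2: W@(2,1) -> caps B=0 W=0
Move 3: B@(2,3) -> caps B=0 W=0
Move 4: W@(2,2) -> caps B=0 W=0
Move 5: B@(1,0) -> caps B=0 W=0
Move 6: W@(1,3) -> caps B=0 W=0
Move 7: B@(3,1) -> caps B=0 W=0
Move 8: W@(3,3) -> caps B=0 W=1

Answer: 0 1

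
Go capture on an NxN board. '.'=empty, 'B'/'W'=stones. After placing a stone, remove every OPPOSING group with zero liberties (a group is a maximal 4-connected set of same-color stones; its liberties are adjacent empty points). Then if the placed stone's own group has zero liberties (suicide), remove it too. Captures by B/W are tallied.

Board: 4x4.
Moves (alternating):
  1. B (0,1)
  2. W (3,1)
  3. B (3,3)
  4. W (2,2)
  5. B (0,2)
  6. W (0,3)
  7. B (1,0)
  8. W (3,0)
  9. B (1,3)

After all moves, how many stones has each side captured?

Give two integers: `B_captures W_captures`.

Move 1: B@(0,1) -> caps B=0 W=0
Move 2: W@(3,1) -> caps B=0 W=0
Move 3: B@(3,3) -> caps B=0 W=0
Move 4: W@(2,2) -> caps B=0 W=0
Move 5: B@(0,2) -> caps B=0 W=0
Move 6: W@(0,3) -> caps B=0 W=0
Move 7: B@(1,0) -> caps B=0 W=0
Move 8: W@(3,0) -> caps B=0 W=0
Move 9: B@(1,3) -> caps B=1 W=0

Answer: 1 0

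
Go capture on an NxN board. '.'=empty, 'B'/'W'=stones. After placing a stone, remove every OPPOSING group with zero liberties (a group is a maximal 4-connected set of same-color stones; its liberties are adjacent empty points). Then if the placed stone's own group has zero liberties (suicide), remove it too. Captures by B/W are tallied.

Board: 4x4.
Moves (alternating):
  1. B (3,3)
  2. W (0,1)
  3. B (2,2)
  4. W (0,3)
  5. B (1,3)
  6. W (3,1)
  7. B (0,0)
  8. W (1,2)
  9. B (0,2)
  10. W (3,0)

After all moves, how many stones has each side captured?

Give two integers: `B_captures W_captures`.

Answer: 1 0

Derivation:
Move 1: B@(3,3) -> caps B=0 W=0
Move 2: W@(0,1) -> caps B=0 W=0
Move 3: B@(2,2) -> caps B=0 W=0
Move 4: W@(0,3) -> caps B=0 W=0
Move 5: B@(1,3) -> caps B=0 W=0
Move 6: W@(3,1) -> caps B=0 W=0
Move 7: B@(0,0) -> caps B=0 W=0
Move 8: W@(1,2) -> caps B=0 W=0
Move 9: B@(0,2) -> caps B=1 W=0
Move 10: W@(3,0) -> caps B=1 W=0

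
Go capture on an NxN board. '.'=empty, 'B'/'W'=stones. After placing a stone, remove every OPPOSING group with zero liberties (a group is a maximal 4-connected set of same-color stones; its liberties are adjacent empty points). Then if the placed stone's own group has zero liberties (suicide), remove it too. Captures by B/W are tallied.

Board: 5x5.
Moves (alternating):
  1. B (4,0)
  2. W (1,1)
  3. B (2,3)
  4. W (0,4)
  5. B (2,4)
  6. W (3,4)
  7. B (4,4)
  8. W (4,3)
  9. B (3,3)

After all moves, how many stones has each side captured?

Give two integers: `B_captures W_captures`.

Move 1: B@(4,0) -> caps B=0 W=0
Move 2: W@(1,1) -> caps B=0 W=0
Move 3: B@(2,3) -> caps B=0 W=0
Move 4: W@(0,4) -> caps B=0 W=0
Move 5: B@(2,4) -> caps B=0 W=0
Move 6: W@(3,4) -> caps B=0 W=0
Move 7: B@(4,4) -> caps B=0 W=0
Move 8: W@(4,3) -> caps B=0 W=1
Move 9: B@(3,3) -> caps B=0 W=1

Answer: 0 1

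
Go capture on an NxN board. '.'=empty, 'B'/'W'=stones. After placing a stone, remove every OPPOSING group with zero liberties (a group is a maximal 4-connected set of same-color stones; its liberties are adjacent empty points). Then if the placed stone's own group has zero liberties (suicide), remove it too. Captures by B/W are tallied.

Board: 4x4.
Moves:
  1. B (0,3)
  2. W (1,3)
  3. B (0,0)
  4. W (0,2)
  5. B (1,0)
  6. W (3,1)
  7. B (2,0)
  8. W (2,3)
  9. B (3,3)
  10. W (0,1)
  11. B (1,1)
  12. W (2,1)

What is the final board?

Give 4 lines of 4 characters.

Move 1: B@(0,3) -> caps B=0 W=0
Move 2: W@(1,3) -> caps B=0 W=0
Move 3: B@(0,0) -> caps B=0 W=0
Move 4: W@(0,2) -> caps B=0 W=1
Move 5: B@(1,0) -> caps B=0 W=1
Move 6: W@(3,1) -> caps B=0 W=1
Move 7: B@(2,0) -> caps B=0 W=1
Move 8: W@(2,3) -> caps B=0 W=1
Move 9: B@(3,3) -> caps B=0 W=1
Move 10: W@(0,1) -> caps B=0 W=1
Move 11: B@(1,1) -> caps B=0 W=1
Move 12: W@(2,1) -> caps B=0 W=1

Answer: BWW.
BB.W
BW.W
.W.B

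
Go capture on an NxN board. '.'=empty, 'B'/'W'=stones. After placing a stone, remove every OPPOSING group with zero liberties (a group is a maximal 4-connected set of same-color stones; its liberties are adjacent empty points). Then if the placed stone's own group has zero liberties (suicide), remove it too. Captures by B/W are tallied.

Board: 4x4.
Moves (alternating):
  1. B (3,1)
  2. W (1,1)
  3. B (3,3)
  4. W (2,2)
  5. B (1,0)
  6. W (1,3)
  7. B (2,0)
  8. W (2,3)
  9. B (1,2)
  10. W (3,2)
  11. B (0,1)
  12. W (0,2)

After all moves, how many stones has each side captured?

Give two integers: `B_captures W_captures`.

Answer: 0 2

Derivation:
Move 1: B@(3,1) -> caps B=0 W=0
Move 2: W@(1,1) -> caps B=0 W=0
Move 3: B@(3,3) -> caps B=0 W=0
Move 4: W@(2,2) -> caps B=0 W=0
Move 5: B@(1,0) -> caps B=0 W=0
Move 6: W@(1,3) -> caps B=0 W=0
Move 7: B@(2,0) -> caps B=0 W=0
Move 8: W@(2,3) -> caps B=0 W=0
Move 9: B@(1,2) -> caps B=0 W=0
Move 10: W@(3,2) -> caps B=0 W=1
Move 11: B@(0,1) -> caps B=0 W=1
Move 12: W@(0,2) -> caps B=0 W=2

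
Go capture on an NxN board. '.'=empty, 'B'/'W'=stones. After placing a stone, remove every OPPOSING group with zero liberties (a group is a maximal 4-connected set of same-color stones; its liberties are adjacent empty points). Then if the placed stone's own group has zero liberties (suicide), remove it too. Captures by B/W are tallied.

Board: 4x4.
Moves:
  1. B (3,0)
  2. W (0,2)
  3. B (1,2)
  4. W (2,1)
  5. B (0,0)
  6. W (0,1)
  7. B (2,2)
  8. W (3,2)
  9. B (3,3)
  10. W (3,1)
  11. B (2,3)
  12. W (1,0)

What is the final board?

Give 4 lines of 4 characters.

Move 1: B@(3,0) -> caps B=0 W=0
Move 2: W@(0,2) -> caps B=0 W=0
Move 3: B@(1,2) -> caps B=0 W=0
Move 4: W@(2,1) -> caps B=0 W=0
Move 5: B@(0,0) -> caps B=0 W=0
Move 6: W@(0,1) -> caps B=0 W=0
Move 7: B@(2,2) -> caps B=0 W=0
Move 8: W@(3,2) -> caps B=0 W=0
Move 9: B@(3,3) -> caps B=0 W=0
Move 10: W@(3,1) -> caps B=0 W=0
Move 11: B@(2,3) -> caps B=0 W=0
Move 12: W@(1,0) -> caps B=0 W=1

Answer: .WW.
W.B.
.WBB
BWWB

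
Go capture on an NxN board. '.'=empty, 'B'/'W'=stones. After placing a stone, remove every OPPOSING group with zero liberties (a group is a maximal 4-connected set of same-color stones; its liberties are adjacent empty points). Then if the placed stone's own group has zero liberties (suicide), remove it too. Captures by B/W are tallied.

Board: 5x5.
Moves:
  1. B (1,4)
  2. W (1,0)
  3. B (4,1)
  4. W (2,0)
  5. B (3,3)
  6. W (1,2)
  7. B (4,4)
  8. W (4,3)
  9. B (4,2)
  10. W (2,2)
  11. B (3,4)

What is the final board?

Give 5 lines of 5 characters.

Answer: .....
W.W.B
W.W..
...BB
.BB.B

Derivation:
Move 1: B@(1,4) -> caps B=0 W=0
Move 2: W@(1,0) -> caps B=0 W=0
Move 3: B@(4,1) -> caps B=0 W=0
Move 4: W@(2,0) -> caps B=0 W=0
Move 5: B@(3,3) -> caps B=0 W=0
Move 6: W@(1,2) -> caps B=0 W=0
Move 7: B@(4,4) -> caps B=0 W=0
Move 8: W@(4,3) -> caps B=0 W=0
Move 9: B@(4,2) -> caps B=1 W=0
Move 10: W@(2,2) -> caps B=1 W=0
Move 11: B@(3,4) -> caps B=1 W=0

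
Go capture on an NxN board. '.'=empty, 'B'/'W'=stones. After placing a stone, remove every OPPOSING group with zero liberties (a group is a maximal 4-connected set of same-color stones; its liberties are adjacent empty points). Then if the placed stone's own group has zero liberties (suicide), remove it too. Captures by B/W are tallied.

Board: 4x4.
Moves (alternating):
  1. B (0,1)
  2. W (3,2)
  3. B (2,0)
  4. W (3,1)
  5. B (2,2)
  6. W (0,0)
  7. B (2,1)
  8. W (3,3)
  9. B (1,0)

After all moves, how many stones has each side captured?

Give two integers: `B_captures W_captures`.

Answer: 1 0

Derivation:
Move 1: B@(0,1) -> caps B=0 W=0
Move 2: W@(3,2) -> caps B=0 W=0
Move 3: B@(2,0) -> caps B=0 W=0
Move 4: W@(3,1) -> caps B=0 W=0
Move 5: B@(2,2) -> caps B=0 W=0
Move 6: W@(0,0) -> caps B=0 W=0
Move 7: B@(2,1) -> caps B=0 W=0
Move 8: W@(3,3) -> caps B=0 W=0
Move 9: B@(1,0) -> caps B=1 W=0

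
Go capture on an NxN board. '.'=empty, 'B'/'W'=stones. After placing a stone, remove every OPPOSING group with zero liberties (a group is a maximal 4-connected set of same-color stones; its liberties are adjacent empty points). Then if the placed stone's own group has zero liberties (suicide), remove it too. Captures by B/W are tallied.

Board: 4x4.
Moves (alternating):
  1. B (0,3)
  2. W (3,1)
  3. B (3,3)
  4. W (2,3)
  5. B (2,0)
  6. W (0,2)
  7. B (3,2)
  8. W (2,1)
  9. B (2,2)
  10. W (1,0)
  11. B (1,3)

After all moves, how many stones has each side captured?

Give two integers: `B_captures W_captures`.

Move 1: B@(0,3) -> caps B=0 W=0
Move 2: W@(3,1) -> caps B=0 W=0
Move 3: B@(3,3) -> caps B=0 W=0
Move 4: W@(2,3) -> caps B=0 W=0
Move 5: B@(2,0) -> caps B=0 W=0
Move 6: W@(0,2) -> caps B=0 W=0
Move 7: B@(3,2) -> caps B=0 W=0
Move 8: W@(2,1) -> caps B=0 W=0
Move 9: B@(2,2) -> caps B=0 W=0
Move 10: W@(1,0) -> caps B=0 W=0
Move 11: B@(1,3) -> caps B=1 W=0

Answer: 1 0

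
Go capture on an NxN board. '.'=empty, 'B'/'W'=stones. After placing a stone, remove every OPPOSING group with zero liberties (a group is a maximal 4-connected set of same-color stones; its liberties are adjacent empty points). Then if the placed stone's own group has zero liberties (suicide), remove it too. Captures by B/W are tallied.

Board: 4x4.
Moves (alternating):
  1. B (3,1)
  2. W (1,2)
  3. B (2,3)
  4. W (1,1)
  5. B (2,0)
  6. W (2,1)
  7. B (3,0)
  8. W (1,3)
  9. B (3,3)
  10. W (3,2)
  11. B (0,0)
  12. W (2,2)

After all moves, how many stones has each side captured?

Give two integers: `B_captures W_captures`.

Move 1: B@(3,1) -> caps B=0 W=0
Move 2: W@(1,2) -> caps B=0 W=0
Move 3: B@(2,3) -> caps B=0 W=0
Move 4: W@(1,1) -> caps B=0 W=0
Move 5: B@(2,0) -> caps B=0 W=0
Move 6: W@(2,1) -> caps B=0 W=0
Move 7: B@(3,0) -> caps B=0 W=0
Move 8: W@(1,3) -> caps B=0 W=0
Move 9: B@(3,3) -> caps B=0 W=0
Move 10: W@(3,2) -> caps B=0 W=0
Move 11: B@(0,0) -> caps B=0 W=0
Move 12: W@(2,2) -> caps B=0 W=2

Answer: 0 2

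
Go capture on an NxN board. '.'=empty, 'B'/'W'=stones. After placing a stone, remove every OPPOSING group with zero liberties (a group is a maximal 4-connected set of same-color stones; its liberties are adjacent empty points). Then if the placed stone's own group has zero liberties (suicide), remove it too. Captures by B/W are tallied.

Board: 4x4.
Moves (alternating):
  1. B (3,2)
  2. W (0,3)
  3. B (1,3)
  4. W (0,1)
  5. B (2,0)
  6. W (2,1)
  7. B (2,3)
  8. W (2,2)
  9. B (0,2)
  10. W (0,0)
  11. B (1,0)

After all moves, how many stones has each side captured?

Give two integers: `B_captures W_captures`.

Move 1: B@(3,2) -> caps B=0 W=0
Move 2: W@(0,3) -> caps B=0 W=0
Move 3: B@(1,3) -> caps B=0 W=0
Move 4: W@(0,1) -> caps B=0 W=0
Move 5: B@(2,0) -> caps B=0 W=0
Move 6: W@(2,1) -> caps B=0 W=0
Move 7: B@(2,3) -> caps B=0 W=0
Move 8: W@(2,2) -> caps B=0 W=0
Move 9: B@(0,2) -> caps B=1 W=0
Move 10: W@(0,0) -> caps B=1 W=0
Move 11: B@(1,0) -> caps B=1 W=0

Answer: 1 0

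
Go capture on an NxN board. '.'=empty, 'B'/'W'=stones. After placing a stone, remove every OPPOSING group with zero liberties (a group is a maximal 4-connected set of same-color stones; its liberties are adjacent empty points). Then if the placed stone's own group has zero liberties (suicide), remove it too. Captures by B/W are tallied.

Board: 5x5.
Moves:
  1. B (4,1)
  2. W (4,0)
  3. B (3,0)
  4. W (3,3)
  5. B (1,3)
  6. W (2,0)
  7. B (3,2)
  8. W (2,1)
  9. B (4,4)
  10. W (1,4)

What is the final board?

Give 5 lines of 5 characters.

Answer: .....
...BW
WW...
B.BW.
.B..B

Derivation:
Move 1: B@(4,1) -> caps B=0 W=0
Move 2: W@(4,0) -> caps B=0 W=0
Move 3: B@(3,0) -> caps B=1 W=0
Move 4: W@(3,3) -> caps B=1 W=0
Move 5: B@(1,3) -> caps B=1 W=0
Move 6: W@(2,0) -> caps B=1 W=0
Move 7: B@(3,2) -> caps B=1 W=0
Move 8: W@(2,1) -> caps B=1 W=0
Move 9: B@(4,4) -> caps B=1 W=0
Move 10: W@(1,4) -> caps B=1 W=0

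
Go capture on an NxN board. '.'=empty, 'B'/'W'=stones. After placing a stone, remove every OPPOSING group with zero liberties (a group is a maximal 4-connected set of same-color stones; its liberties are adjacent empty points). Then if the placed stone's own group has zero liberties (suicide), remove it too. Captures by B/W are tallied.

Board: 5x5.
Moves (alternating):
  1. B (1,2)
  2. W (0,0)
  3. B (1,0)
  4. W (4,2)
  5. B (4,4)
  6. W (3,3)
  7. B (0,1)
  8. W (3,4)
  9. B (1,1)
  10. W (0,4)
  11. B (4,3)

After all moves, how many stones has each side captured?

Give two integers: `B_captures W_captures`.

Answer: 1 0

Derivation:
Move 1: B@(1,2) -> caps B=0 W=0
Move 2: W@(0,0) -> caps B=0 W=0
Move 3: B@(1,0) -> caps B=0 W=0
Move 4: W@(4,2) -> caps B=0 W=0
Move 5: B@(4,4) -> caps B=0 W=0
Move 6: W@(3,3) -> caps B=0 W=0
Move 7: B@(0,1) -> caps B=1 W=0
Move 8: W@(3,4) -> caps B=1 W=0
Move 9: B@(1,1) -> caps B=1 W=0
Move 10: W@(0,4) -> caps B=1 W=0
Move 11: B@(4,3) -> caps B=1 W=0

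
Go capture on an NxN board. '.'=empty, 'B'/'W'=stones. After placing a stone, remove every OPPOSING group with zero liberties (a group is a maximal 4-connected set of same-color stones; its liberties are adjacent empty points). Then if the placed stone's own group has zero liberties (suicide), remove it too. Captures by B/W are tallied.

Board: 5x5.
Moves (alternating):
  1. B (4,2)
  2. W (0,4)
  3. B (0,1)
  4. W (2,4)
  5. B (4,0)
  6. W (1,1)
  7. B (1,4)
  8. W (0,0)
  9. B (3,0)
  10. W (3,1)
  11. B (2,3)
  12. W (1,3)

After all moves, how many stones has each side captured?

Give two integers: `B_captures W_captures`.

Answer: 0 1

Derivation:
Move 1: B@(4,2) -> caps B=0 W=0
Move 2: W@(0,4) -> caps B=0 W=0
Move 3: B@(0,1) -> caps B=0 W=0
Move 4: W@(2,4) -> caps B=0 W=0
Move 5: B@(4,0) -> caps B=0 W=0
Move 6: W@(1,1) -> caps B=0 W=0
Move 7: B@(1,4) -> caps B=0 W=0
Move 8: W@(0,0) -> caps B=0 W=0
Move 9: B@(3,0) -> caps B=0 W=0
Move 10: W@(3,1) -> caps B=0 W=0
Move 11: B@(2,3) -> caps B=0 W=0
Move 12: W@(1,3) -> caps B=0 W=1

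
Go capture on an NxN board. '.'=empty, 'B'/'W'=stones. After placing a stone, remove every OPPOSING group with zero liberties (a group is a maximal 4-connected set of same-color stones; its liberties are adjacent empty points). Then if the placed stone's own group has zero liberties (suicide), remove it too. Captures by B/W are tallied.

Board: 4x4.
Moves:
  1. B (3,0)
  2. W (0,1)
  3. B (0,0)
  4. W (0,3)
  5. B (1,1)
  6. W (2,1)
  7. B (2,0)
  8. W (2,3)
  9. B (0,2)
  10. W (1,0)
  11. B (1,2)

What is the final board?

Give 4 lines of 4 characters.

Move 1: B@(3,0) -> caps B=0 W=0
Move 2: W@(0,1) -> caps B=0 W=0
Move 3: B@(0,0) -> caps B=0 W=0
Move 4: W@(0,3) -> caps B=0 W=0
Move 5: B@(1,1) -> caps B=0 W=0
Move 6: W@(2,1) -> caps B=0 W=0
Move 7: B@(2,0) -> caps B=0 W=0
Move 8: W@(2,3) -> caps B=0 W=0
Move 9: B@(0,2) -> caps B=1 W=0
Move 10: W@(1,0) -> caps B=1 W=0
Move 11: B@(1,2) -> caps B=1 W=0

Answer: B.BW
.BB.
BW.W
B...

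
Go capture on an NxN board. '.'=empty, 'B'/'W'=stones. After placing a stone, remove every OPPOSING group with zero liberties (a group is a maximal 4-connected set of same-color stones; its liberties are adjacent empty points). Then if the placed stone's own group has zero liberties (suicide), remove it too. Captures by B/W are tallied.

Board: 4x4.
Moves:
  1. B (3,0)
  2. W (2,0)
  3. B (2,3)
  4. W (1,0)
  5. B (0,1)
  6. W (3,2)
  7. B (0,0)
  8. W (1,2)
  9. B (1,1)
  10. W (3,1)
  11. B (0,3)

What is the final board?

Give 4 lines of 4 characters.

Move 1: B@(3,0) -> caps B=0 W=0
Move 2: W@(2,0) -> caps B=0 W=0
Move 3: B@(2,3) -> caps B=0 W=0
Move 4: W@(1,0) -> caps B=0 W=0
Move 5: B@(0,1) -> caps B=0 W=0
Move 6: W@(3,2) -> caps B=0 W=0
Move 7: B@(0,0) -> caps B=0 W=0
Move 8: W@(1,2) -> caps B=0 W=0
Move 9: B@(1,1) -> caps B=0 W=0
Move 10: W@(3,1) -> caps B=0 W=1
Move 11: B@(0,3) -> caps B=0 W=1

Answer: BB.B
WBW.
W..B
.WW.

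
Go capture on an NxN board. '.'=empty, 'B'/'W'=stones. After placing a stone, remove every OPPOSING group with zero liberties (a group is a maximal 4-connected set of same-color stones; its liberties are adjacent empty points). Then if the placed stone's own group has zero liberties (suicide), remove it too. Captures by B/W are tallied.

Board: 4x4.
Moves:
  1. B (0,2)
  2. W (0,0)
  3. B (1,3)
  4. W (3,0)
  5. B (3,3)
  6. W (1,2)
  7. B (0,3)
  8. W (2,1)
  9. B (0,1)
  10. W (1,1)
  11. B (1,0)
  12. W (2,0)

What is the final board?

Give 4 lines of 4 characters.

Move 1: B@(0,2) -> caps B=0 W=0
Move 2: W@(0,0) -> caps B=0 W=0
Move 3: B@(1,3) -> caps B=0 W=0
Move 4: W@(3,0) -> caps B=0 W=0
Move 5: B@(3,3) -> caps B=0 W=0
Move 6: W@(1,2) -> caps B=0 W=0
Move 7: B@(0,3) -> caps B=0 W=0
Move 8: W@(2,1) -> caps B=0 W=0
Move 9: B@(0,1) -> caps B=0 W=0
Move 10: W@(1,1) -> caps B=0 W=0
Move 11: B@(1,0) -> caps B=1 W=0
Move 12: W@(2,0) -> caps B=1 W=0

Answer: .BBB
BWWB
WW..
W..B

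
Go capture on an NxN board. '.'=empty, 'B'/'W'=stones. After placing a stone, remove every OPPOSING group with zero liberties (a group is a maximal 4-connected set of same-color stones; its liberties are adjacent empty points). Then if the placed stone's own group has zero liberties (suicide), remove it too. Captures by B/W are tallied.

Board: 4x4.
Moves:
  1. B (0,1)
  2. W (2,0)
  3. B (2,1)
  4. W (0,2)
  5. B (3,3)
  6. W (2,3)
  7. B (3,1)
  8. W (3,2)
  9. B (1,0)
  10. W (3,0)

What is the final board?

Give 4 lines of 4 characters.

Move 1: B@(0,1) -> caps B=0 W=0
Move 2: W@(2,0) -> caps B=0 W=0
Move 3: B@(2,1) -> caps B=0 W=0
Move 4: W@(0,2) -> caps B=0 W=0
Move 5: B@(3,3) -> caps B=0 W=0
Move 6: W@(2,3) -> caps B=0 W=0
Move 7: B@(3,1) -> caps B=0 W=0
Move 8: W@(3,2) -> caps B=0 W=1
Move 9: B@(1,0) -> caps B=0 W=1
Move 10: W@(3,0) -> caps B=0 W=1

Answer: .BW.
B...
.B.W
.BW.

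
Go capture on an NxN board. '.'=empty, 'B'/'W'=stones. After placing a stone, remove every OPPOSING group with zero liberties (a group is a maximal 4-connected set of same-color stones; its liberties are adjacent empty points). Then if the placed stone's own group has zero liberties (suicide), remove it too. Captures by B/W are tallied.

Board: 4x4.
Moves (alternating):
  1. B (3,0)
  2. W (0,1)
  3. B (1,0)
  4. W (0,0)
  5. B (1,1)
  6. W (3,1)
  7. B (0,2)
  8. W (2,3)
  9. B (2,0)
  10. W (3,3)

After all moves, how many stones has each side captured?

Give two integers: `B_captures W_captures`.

Answer: 2 0

Derivation:
Move 1: B@(3,0) -> caps B=0 W=0
Move 2: W@(0,1) -> caps B=0 W=0
Move 3: B@(1,0) -> caps B=0 W=0
Move 4: W@(0,0) -> caps B=0 W=0
Move 5: B@(1,1) -> caps B=0 W=0
Move 6: W@(3,1) -> caps B=0 W=0
Move 7: B@(0,2) -> caps B=2 W=0
Move 8: W@(2,3) -> caps B=2 W=0
Move 9: B@(2,0) -> caps B=2 W=0
Move 10: W@(3,3) -> caps B=2 W=0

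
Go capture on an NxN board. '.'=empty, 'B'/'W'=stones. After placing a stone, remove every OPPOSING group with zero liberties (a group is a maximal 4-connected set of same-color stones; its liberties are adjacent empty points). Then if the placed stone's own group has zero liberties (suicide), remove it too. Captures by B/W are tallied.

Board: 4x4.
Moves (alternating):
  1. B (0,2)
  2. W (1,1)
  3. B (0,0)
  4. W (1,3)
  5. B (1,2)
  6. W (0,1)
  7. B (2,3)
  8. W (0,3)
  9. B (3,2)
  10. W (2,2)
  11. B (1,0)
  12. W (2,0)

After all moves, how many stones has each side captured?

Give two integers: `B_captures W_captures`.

Move 1: B@(0,2) -> caps B=0 W=0
Move 2: W@(1,1) -> caps B=0 W=0
Move 3: B@(0,0) -> caps B=0 W=0
Move 4: W@(1,3) -> caps B=0 W=0
Move 5: B@(1,2) -> caps B=0 W=0
Move 6: W@(0,1) -> caps B=0 W=0
Move 7: B@(2,3) -> caps B=0 W=0
Move 8: W@(0,3) -> caps B=0 W=0
Move 9: B@(3,2) -> caps B=0 W=0
Move 10: W@(2,2) -> caps B=0 W=0
Move 11: B@(1,0) -> caps B=0 W=0
Move 12: W@(2,0) -> caps B=0 W=2

Answer: 0 2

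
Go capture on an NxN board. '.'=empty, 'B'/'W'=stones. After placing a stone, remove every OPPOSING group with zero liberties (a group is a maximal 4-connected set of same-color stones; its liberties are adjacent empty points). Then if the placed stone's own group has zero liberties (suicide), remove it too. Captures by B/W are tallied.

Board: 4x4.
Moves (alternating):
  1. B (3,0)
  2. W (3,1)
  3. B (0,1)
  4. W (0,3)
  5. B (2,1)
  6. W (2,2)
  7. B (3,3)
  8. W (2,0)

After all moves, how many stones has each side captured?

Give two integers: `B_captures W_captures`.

Answer: 0 1

Derivation:
Move 1: B@(3,0) -> caps B=0 W=0
Move 2: W@(3,1) -> caps B=0 W=0
Move 3: B@(0,1) -> caps B=0 W=0
Move 4: W@(0,3) -> caps B=0 W=0
Move 5: B@(2,1) -> caps B=0 W=0
Move 6: W@(2,2) -> caps B=0 W=0
Move 7: B@(3,3) -> caps B=0 W=0
Move 8: W@(2,0) -> caps B=0 W=1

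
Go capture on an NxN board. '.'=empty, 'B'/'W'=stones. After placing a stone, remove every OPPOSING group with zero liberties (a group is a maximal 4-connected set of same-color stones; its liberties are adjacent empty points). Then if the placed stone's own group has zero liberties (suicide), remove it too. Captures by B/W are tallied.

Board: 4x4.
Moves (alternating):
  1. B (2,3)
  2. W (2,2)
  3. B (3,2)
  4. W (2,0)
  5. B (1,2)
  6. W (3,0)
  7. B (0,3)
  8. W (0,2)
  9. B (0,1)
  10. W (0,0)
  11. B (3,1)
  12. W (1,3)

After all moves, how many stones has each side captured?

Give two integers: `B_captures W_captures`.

Answer: 1 0

Derivation:
Move 1: B@(2,3) -> caps B=0 W=0
Move 2: W@(2,2) -> caps B=0 W=0
Move 3: B@(3,2) -> caps B=0 W=0
Move 4: W@(2,0) -> caps B=0 W=0
Move 5: B@(1,2) -> caps B=0 W=0
Move 6: W@(3,0) -> caps B=0 W=0
Move 7: B@(0,3) -> caps B=0 W=0
Move 8: W@(0,2) -> caps B=0 W=0
Move 9: B@(0,1) -> caps B=1 W=0
Move 10: W@(0,0) -> caps B=1 W=0
Move 11: B@(3,1) -> caps B=1 W=0
Move 12: W@(1,3) -> caps B=1 W=0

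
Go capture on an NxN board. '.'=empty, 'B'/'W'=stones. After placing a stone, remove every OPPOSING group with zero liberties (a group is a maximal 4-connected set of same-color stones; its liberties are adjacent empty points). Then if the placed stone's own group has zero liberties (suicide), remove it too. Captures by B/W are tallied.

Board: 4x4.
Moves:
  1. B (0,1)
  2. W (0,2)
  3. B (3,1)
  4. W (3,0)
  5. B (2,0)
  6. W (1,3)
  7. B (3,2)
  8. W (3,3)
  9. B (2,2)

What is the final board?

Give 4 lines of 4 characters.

Move 1: B@(0,1) -> caps B=0 W=0
Move 2: W@(0,2) -> caps B=0 W=0
Move 3: B@(3,1) -> caps B=0 W=0
Move 4: W@(3,0) -> caps B=0 W=0
Move 5: B@(2,0) -> caps B=1 W=0
Move 6: W@(1,3) -> caps B=1 W=0
Move 7: B@(3,2) -> caps B=1 W=0
Move 8: W@(3,3) -> caps B=1 W=0
Move 9: B@(2,2) -> caps B=1 W=0

Answer: .BW.
...W
B.B.
.BBW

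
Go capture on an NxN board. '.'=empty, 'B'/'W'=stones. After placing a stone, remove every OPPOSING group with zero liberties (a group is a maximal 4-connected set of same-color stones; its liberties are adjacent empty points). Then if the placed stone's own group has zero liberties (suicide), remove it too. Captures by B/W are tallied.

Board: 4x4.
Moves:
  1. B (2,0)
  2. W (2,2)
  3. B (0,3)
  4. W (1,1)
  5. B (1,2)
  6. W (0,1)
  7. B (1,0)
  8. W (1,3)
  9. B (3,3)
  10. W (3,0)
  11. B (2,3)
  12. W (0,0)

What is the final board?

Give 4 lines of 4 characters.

Answer: WW.B
BWB.
B.WB
W..B

Derivation:
Move 1: B@(2,0) -> caps B=0 W=0
Move 2: W@(2,2) -> caps B=0 W=0
Move 3: B@(0,3) -> caps B=0 W=0
Move 4: W@(1,1) -> caps B=0 W=0
Move 5: B@(1,2) -> caps B=0 W=0
Move 6: W@(0,1) -> caps B=0 W=0
Move 7: B@(1,0) -> caps B=0 W=0
Move 8: W@(1,3) -> caps B=0 W=0
Move 9: B@(3,3) -> caps B=0 W=0
Move 10: W@(3,0) -> caps B=0 W=0
Move 11: B@(2,3) -> caps B=1 W=0
Move 12: W@(0,0) -> caps B=1 W=0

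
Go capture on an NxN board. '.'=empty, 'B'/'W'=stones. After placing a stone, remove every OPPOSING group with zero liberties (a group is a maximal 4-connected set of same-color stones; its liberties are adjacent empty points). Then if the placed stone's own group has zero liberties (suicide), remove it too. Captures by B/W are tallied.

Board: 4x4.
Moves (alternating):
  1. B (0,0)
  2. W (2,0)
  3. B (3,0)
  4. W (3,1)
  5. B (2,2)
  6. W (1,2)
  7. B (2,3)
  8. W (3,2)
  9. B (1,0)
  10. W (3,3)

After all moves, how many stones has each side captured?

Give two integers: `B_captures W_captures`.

Answer: 0 1

Derivation:
Move 1: B@(0,0) -> caps B=0 W=0
Move 2: W@(2,0) -> caps B=0 W=0
Move 3: B@(3,0) -> caps B=0 W=0
Move 4: W@(3,1) -> caps B=0 W=1
Move 5: B@(2,2) -> caps B=0 W=1
Move 6: W@(1,2) -> caps B=0 W=1
Move 7: B@(2,3) -> caps B=0 W=1
Move 8: W@(3,2) -> caps B=0 W=1
Move 9: B@(1,0) -> caps B=0 W=1
Move 10: W@(3,3) -> caps B=0 W=1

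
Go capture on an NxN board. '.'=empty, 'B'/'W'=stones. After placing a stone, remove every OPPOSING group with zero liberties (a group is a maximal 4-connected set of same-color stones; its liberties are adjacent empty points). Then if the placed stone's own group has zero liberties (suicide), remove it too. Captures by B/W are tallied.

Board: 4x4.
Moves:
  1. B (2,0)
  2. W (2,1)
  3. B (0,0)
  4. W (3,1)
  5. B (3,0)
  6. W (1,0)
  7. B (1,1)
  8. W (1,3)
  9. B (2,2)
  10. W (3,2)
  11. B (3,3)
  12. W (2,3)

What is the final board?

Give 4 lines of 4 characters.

Move 1: B@(2,0) -> caps B=0 W=0
Move 2: W@(2,1) -> caps B=0 W=0
Move 3: B@(0,0) -> caps B=0 W=0
Move 4: W@(3,1) -> caps B=0 W=0
Move 5: B@(3,0) -> caps B=0 W=0
Move 6: W@(1,0) -> caps B=0 W=2
Move 7: B@(1,1) -> caps B=0 W=2
Move 8: W@(1,3) -> caps B=0 W=2
Move 9: B@(2,2) -> caps B=0 W=2
Move 10: W@(3,2) -> caps B=0 W=2
Move 11: B@(3,3) -> caps B=0 W=2
Move 12: W@(2,3) -> caps B=0 W=3

Answer: B...
WB.W
.WBW
.WW.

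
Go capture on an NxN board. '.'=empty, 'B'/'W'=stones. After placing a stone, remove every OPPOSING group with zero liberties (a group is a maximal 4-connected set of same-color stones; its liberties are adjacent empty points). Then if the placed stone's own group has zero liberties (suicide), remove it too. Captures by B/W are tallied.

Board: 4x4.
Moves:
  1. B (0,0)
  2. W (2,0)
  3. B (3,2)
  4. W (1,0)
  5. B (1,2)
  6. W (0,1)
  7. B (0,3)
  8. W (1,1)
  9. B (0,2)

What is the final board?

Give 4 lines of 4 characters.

Answer: .WBB
WWB.
W...
..B.

Derivation:
Move 1: B@(0,0) -> caps B=0 W=0
Move 2: W@(2,0) -> caps B=0 W=0
Move 3: B@(3,2) -> caps B=0 W=0
Move 4: W@(1,0) -> caps B=0 W=0
Move 5: B@(1,2) -> caps B=0 W=0
Move 6: W@(0,1) -> caps B=0 W=1
Move 7: B@(0,3) -> caps B=0 W=1
Move 8: W@(1,1) -> caps B=0 W=1
Move 9: B@(0,2) -> caps B=0 W=1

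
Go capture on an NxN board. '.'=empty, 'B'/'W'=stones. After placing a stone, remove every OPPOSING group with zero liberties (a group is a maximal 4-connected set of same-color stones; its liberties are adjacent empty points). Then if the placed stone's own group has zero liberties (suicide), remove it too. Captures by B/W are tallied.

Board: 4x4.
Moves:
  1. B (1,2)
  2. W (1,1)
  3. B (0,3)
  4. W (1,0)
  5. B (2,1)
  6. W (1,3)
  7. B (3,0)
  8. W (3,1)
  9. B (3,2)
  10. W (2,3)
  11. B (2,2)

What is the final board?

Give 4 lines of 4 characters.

Answer: ...B
WWBW
.BBW
B.B.

Derivation:
Move 1: B@(1,2) -> caps B=0 W=0
Move 2: W@(1,1) -> caps B=0 W=0
Move 3: B@(0,3) -> caps B=0 W=0
Move 4: W@(1,0) -> caps B=0 W=0
Move 5: B@(2,1) -> caps B=0 W=0
Move 6: W@(1,3) -> caps B=0 W=0
Move 7: B@(3,0) -> caps B=0 W=0
Move 8: W@(3,1) -> caps B=0 W=0
Move 9: B@(3,2) -> caps B=1 W=0
Move 10: W@(2,3) -> caps B=1 W=0
Move 11: B@(2,2) -> caps B=1 W=0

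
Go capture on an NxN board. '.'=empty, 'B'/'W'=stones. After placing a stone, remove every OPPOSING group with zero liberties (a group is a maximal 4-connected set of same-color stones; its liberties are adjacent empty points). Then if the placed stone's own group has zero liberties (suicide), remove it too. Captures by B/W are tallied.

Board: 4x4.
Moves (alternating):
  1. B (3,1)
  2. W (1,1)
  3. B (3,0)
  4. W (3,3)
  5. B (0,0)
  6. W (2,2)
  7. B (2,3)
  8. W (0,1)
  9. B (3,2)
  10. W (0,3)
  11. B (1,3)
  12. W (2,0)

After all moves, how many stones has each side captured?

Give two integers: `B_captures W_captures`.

Move 1: B@(3,1) -> caps B=0 W=0
Move 2: W@(1,1) -> caps B=0 W=0
Move 3: B@(3,0) -> caps B=0 W=0
Move 4: W@(3,3) -> caps B=0 W=0
Move 5: B@(0,0) -> caps B=0 W=0
Move 6: W@(2,2) -> caps B=0 W=0
Move 7: B@(2,3) -> caps B=0 W=0
Move 8: W@(0,1) -> caps B=0 W=0
Move 9: B@(3,2) -> caps B=1 W=0
Move 10: W@(0,3) -> caps B=1 W=0
Move 11: B@(1,3) -> caps B=1 W=0
Move 12: W@(2,0) -> caps B=1 W=0

Answer: 1 0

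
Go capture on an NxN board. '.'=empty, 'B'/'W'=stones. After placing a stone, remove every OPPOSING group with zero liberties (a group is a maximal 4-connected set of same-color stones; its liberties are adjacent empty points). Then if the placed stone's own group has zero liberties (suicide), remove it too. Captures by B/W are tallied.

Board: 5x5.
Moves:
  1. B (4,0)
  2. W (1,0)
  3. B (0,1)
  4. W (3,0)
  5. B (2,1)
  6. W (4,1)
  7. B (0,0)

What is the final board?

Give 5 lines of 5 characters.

Move 1: B@(4,0) -> caps B=0 W=0
Move 2: W@(1,0) -> caps B=0 W=0
Move 3: B@(0,1) -> caps B=0 W=0
Move 4: W@(3,0) -> caps B=0 W=0
Move 5: B@(2,1) -> caps B=0 W=0
Move 6: W@(4,1) -> caps B=0 W=1
Move 7: B@(0,0) -> caps B=0 W=1

Answer: BB...
W....
.B...
W....
.W...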